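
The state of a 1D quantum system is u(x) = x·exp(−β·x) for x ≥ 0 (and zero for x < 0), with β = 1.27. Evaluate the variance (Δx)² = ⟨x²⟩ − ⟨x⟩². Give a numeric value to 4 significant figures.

0.4650

Compute ⟨x⟩ and ⟨x²⟩ separately, then (Δx)² = ⟨x²⟩ − ⟨x⟩².
Every integrand reduces to terms xʲ·e^(−2βx) on [0, ∞); use ∫₀^∞ xʲ·e^(−2βx) dx = j!/(2β)^(j+1).
Normalization: ∫|u|² dx = 0.12205.
⟨x⟩ = 1.1811 and ⟨x²⟩ = 1.8600.
(Δx)² = 1.8600 − (1.1811)² = 0.46500.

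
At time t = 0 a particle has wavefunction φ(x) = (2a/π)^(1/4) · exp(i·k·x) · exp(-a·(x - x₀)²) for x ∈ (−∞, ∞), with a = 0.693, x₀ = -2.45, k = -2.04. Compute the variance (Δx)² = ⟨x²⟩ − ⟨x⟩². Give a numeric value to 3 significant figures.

Compute ⟨x⟩ and ⟨x²⟩ separately, then (Δx)² = ⟨x²⟩ − ⟨x⟩².
Gaussian moments (u = x − x₀): ∫u^(2j)·e^(−2au²) du = (2j−1)!!/(4a)^j · √(π/(2a)), odd powers integrate to 0; here √(π/(2a)) = 1.5055.
⟨x⟩ = -2.4500 and ⟨x²⟩ = 6.3633.
(Δx)² = 6.3633 − (-2.4500)² = 0.36075.

0.361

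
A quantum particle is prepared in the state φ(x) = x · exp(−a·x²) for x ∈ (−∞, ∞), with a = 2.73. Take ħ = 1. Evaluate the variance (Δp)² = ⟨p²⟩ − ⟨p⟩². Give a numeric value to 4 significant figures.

Compute ⟨p⟩ and ⟨p²⟩ separately; (Δp)² = ⟨p²⟩ − ⟨p⟩².
Expand each integrand as polynomial × e^(−2ax²) and use ∫x^(2j)·e^(−2ax²) dx = (2j−1)!!/(4a)^j · √(π/(2a)), odd powers → 0; here √(π/(2a)) = 0.75854. Differentiate with the product rule, d/dx e^(−ax²) = −2ax·e^(−ax²).
Normalization: ∫|φ|² dx = 0.069463.
⟨p⟩ = 0.0000 and ⟨p²⟩ = 8.1900.
(Δp)² = 8.1900 − (0.0000)² = 8.1900.

8.190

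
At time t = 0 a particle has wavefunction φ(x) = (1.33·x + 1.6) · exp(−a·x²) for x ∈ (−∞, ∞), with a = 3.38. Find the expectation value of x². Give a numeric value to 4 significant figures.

⟨x²⟩ = ∫ x²·|φ|² dx / ∫|φ|² dx (integrals over the domain).
Expand each integrand as polynomial × e^(−2ax²) and use ∫x^(2j)·e^(−2ax²) dx = (2j−1)!!/(4a)^j · √(π/(2a)), odd powers → 0; here √(π/(2a)) = 0.68171.
State is unnormalized: ∫|φ|² dx = 1.8344, and ∫φ*·x²·φ dx = 0.14887, so ⟨x²⟩ = 0.14887 / 1.8344.
⟨x²⟩ = 0.081157.

0.08116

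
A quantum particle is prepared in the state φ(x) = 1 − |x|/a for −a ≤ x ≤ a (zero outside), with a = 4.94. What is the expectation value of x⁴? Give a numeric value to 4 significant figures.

17.02

⟨x⁴⟩ = ∫ x⁴·|φ|² dx / ∫|φ|² dx (integrals over the domain).
φ is even, so ∫ over [−a, a] = 2∫₀ᵃ with φ = 1 − x/a there: ∫₀ᵃ (1 − x/a)² dx = a/3, ∫₀ᵃ x²(1 − x/a)² dx = a³/30, ∫₀ᵃ x⁴(1 − x/a)² dx = a⁵/105.
State is unnormalized: ∫|φ|² dx = 3.2933, and ∫φ*·x⁴·φ dx = 56.037, so ⟨x⁴⟩ = 56.037 / 3.2933.
⟨x⁴⟩ = 17.015.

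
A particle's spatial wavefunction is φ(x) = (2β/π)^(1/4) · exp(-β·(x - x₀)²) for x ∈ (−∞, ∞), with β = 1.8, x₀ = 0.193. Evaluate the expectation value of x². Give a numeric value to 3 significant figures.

⟨x²⟩ = ∫ x²·|φ|² dx (integrals over the domain).
Gaussian moments (u = x − x₀): ∫u^(2j)·e^(−2βu²) du = (2j−1)!!/(4β)^j · √(π/(2β)), odd powers integrate to 0; here √(π/(2β)) = 0.93417.
⟨x²⟩ = 0.17614.

0.176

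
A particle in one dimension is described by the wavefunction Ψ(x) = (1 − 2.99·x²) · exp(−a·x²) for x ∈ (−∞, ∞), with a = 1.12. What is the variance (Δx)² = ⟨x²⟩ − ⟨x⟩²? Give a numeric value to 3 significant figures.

Compute ⟨x⟩ and ⟨x²⟩ separately, then (Δx)² = ⟨x²⟩ − ⟨x⟩².
Expand each integrand as polynomial × e^(−2ax²) and use ∫x^(2j)·e^(−2ax²) dx = (2j−1)!!/(4a)^j · √(π/(2a)), odd powers → 0; here √(π/(2a)) = 1.1843.
Normalization: ∫|Ψ|² dx = 1.1860.
⟨x⟩ = 0.0000 and ⟨x²⟩ = 0.81956.
(Δx)² = 0.81956 − (0.0000)² = 0.81956.

0.820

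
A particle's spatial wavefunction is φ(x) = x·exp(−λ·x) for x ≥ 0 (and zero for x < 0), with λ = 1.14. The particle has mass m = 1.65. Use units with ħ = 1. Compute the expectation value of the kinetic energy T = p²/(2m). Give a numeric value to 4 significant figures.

T = −(ħ²/2m) d²/dx², so ⟨T⟩ = −(ħ²/2m) ∫ φ*·φ'' dx / ∫|φ|² dx; with m = 1.65.
Differentiate x·exp(−λ·x) with the product rule; every integrand then reduces to terms xʲ·e^(−2λx) on [0, ∞), with ∫₀^∞ xʲ·e^(−2λx) dx = j!/(2λ)^(j+1).
State is unnormalized: ∫|φ|² dx = 0.16874, and ∫φ*·(−ħ²/2m · φ'') dx = 0.066454, so ⟨T⟩ = 0.066454 / 0.16874.
⟨T⟩ = 0.39382.

0.3938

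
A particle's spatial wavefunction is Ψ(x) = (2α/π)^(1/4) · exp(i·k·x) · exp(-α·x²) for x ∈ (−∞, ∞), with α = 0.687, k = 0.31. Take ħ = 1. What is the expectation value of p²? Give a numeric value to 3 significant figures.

0.783

p² Ψ = −ħ² d²Ψ/dx²; ⟨p²⟩ = −ħ² ∫ Ψ*·Ψ'' dx.
Gaussian moments: ∫x^(2j)·e^(−2αx²) dx = (2j−1)!!/(4α)^j · √(π/(2α)), odd powers integrate to 0; here √(π/(2α)) = 1.5121. Derivatives: Ψ′ = (ik − 2αx)·Ψ, Ψ″ = ((ik − 2αx)² − 2α)·Ψ; the odd-in-x pieces drop out.
⟨p²⟩ = 0.78310.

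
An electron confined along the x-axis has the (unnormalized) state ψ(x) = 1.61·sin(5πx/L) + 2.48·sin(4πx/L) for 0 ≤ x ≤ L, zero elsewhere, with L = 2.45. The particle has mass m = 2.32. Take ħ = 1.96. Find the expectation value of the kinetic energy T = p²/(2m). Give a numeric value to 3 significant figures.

T = −(ħ²/2m) d²/dx², so ⟨T⟩ = −(ħ²/2m) ∫ ψ*·ψ'' dx / ∫|ψ|² dx; with m = 2.32.
d²/dx² sin(jπx/L) = −(jπ/L)²·sin(jπx/L); on 0 ≤ x ≤ L, ∫sin²(jπx/L) dx = L/2 and ∫sin(jπx/L)·sin(lπx/L) dx = 0 for j ≠ l, so only diagonal terms survive in ∫|ψ|² and ∫ψ·ψ″; ∫ψ·ψ′ dx = [ψ²/2] between the walls = 0.
State is unnormalized: ∫|ψ|² dx = 10.710, and ∫ψ*·(−ħ²/2m · ψ'') dx = 272.17, so ⟨T⟩ = 272.17 / 10.710.
⟨T⟩ = 25.414.

25.4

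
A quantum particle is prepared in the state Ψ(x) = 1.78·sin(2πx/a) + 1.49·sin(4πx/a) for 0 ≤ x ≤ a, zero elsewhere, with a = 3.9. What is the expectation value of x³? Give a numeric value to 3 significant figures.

18.0

⟨x³⟩ = ∫ x³·|Ψ|² dx / ∫|Ψ|² dx (integrals over the domain).
On 0 ≤ x ≤ a (j ≠ l): ∫sin²(jπx/a) dx = a/2, ∫sin(jπx/a)·sin(lπx/a) dx = 0; diagonal moments ∫x·sin²(jπx/a) dx = a²/4, ∫x²·sin²(jπx/a) dx = a³·(1/6 − 1/(4j²π²)); cross terms ∫x·sin(jπx/a)·sin(lπx/a) dx = 0 for j + l even and −4jla²/(π²(j² − l²)²) for j + l odd, ∫x²·sin(jπx/a)·sin(lπx/a) dx = (−1)^(j+l)·4jla³/(π²(j² − l²)²); higher powers the same way via product-to-sum and parts.
State is unnormalized: ∫|Ψ|² dx = 10.508, and ∫Ψ*·x³·Ψ dx = 189.09, so ⟨x³⟩ = 189.09 / 10.508.
⟨x³⟩ = 17.995.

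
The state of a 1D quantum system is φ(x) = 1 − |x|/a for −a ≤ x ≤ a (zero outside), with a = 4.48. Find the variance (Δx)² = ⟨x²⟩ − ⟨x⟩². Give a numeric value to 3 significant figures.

2.01

Compute ⟨x⟩ and ⟨x²⟩ separately, then (Δx)² = ⟨x²⟩ − ⟨x⟩².
φ is even, so ∫ over [−a, a] = 2∫₀ᵃ with φ = 1 − x/a there: ∫₀ᵃ (1 − x/a)² dx = a/3, ∫₀ᵃ x²(1 − x/a)² dx = a³/30, ∫₀ᵃ x⁴(1 − x/a)² dx = a⁵/105.
Normalization: ∫|φ|² dx = 2.9867.
⟨x⟩ = 0.0000 and ⟨x²⟩ = 2.0070.
(Δx)² = 2.0070 − (0.0000)² = 2.0070.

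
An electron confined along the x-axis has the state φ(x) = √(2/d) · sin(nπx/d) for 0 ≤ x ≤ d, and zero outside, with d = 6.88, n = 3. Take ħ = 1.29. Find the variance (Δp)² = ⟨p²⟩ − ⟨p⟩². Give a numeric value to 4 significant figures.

3.123

Compute ⟨p⟩ and ⟨p²⟩ separately; (Δp)² = ⟨p²⟩ − ⟨p⟩².
d/dx sin(nπx/d) = (nπ/d)·cos(nπx/d) and d²/dx² sin(nπx/d) = −(nπ/d)²·sin(nπx/d); on 0 ≤ x ≤ d, ∫sin²(nπx/d) dx = d/2 and ∫sin(nπx/d)·cos(nπx/d) dx = 0.
⟨p⟩ = 0.0000 and ⟨p²⟩ = 3.1228.
(Δp)² = 3.1228 − (0.0000)² = 3.1228.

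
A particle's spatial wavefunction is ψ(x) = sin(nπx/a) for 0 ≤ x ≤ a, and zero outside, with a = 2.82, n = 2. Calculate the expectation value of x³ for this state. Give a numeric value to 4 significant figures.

5.180

⟨x³⟩ = ∫ x³·|ψ|² dx / ∫|ψ|² dx (integrals over the domain).
With sin²θ = (1 − cos2θ)/2 on 0 ≤ x ≤ a: ∫sin²(nπx/a) dx = a/2, ∫x·sin²(nπx/a) dx = a²/4, ∫x²·sin²(nπx/a) dx = a³·(1/6 − 1/(4n²π²)); higher powers xᵏ the same way, integrating xᵏ·cos(2nπx/a) by parts.
State is unnormalized: ∫|ψ|² dx = 1.4100, and ∫ψ*·x³·ψ dx = 7.3044, so ⟨x³⟩ = 7.3044 / 1.4100.
⟨x³⟩ = 5.1804.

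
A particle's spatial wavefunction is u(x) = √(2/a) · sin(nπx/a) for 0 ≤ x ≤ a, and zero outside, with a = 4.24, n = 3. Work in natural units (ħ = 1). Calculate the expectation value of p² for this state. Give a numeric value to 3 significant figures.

4.94

p² u = −ħ² d²u/dx²; ⟨p²⟩ = −ħ² ∫ u*·u'' dx.
d/dx sin(nπx/a) = (nπ/a)·cos(nπx/a) and d²/dx² sin(nπx/a) = −(nπ/a)²·sin(nπx/a); on 0 ≤ x ≤ a, ∫sin²(nπx/a) dx = a/2 and ∫sin(nπx/a)·cos(nπx/a) dx = 0.
⟨p²⟩ = 4.9410.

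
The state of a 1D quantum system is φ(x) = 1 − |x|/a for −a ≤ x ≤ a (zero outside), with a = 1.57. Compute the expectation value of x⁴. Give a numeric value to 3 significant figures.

⟨x⁴⟩ = ∫ x⁴·|φ|² dx / ∫|φ|² dx (integrals over the domain).
φ is even, so ∫ over [−a, a] = 2∫₀ᵃ with φ = 1 − x/a there: ∫₀ᵃ (1 − x/a)² dx = a/3, ∫₀ᵃ x²(1 − x/a)² dx = a³/30, ∫₀ᵃ x⁴(1 − x/a)² dx = a⁵/105.
State is unnormalized: ∫|φ|² dx = 1.0467, and ∫φ*·x⁴·φ dx = 0.18169, so ⟨x⁴⟩ = 0.18169 / 1.0467.
⟨x⁴⟩ = 0.17359.

0.174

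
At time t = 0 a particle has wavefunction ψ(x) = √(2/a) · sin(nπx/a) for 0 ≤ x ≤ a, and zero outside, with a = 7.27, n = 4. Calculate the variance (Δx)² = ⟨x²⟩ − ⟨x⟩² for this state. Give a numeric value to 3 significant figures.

4.24

Compute ⟨x⟩ and ⟨x²⟩ separately, then (Δx)² = ⟨x²⟩ − ⟨x⟩².
With sin²θ = (1 − cos2θ)/2 on 0 ≤ x ≤ a: ∫sin²(nπx/a) dx = a/2, ∫x·sin²(nπx/a) dx = a²/4, ∫x²·sin²(nπx/a) dx = a³·(1/6 − 1/(4n²π²)); higher powers xᵏ the same way, integrating xᵏ·cos(2nπx/a) by parts.
⟨x⟩ = 3.6350 and ⟨x²⟩ = 17.450.
(Δx)² = 17.450 − (3.6350)² = 4.2371.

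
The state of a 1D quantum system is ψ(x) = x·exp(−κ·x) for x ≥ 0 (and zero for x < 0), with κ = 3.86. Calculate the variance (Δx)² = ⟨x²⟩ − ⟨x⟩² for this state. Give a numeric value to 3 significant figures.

Compute ⟨x⟩ and ⟨x²⟩ separately, then (Δx)² = ⟨x²⟩ − ⟨x⟩².
Every integrand reduces to terms xʲ·e^(−2κx) on [0, ∞); use ∫₀^∞ xʲ·e^(−2κx) dx = j!/(2κ)^(j+1).
Normalization: ∫|ψ|² dx = 0.0043469.
⟨x⟩ = 0.38860 and ⟨x²⟩ = 0.20135.
(Δx)² = 0.20135 − (0.38860)² = 0.050337.

0.0503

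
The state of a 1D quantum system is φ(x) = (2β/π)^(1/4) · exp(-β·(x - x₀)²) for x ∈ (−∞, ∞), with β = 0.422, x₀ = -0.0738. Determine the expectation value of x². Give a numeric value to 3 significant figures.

0.598

⟨x²⟩ = ∫ x²·|φ|² dx (integrals over the domain).
Gaussian moments (u = x − x₀): ∫u^(2j)·e^(−2βu²) du = (2j−1)!!/(4β)^j · √(π/(2β)), odd powers integrate to 0; here √(π/(2β)) = 1.9293.
⟨x²⟩ = 0.59786.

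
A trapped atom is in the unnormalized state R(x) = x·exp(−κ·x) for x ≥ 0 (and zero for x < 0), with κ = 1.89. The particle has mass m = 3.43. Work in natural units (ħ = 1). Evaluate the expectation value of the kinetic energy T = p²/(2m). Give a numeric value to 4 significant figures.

0.5207

T = −(ħ²/2m) d²/dx², so ⟨T⟩ = −(ħ²/2m) ∫ R*·R'' dx / ∫|R|² dx; with m = 3.43.
Differentiate x·exp(−κ·x) with the product rule; every integrand then reduces to terms xʲ·e^(−2κx) on [0, ∞), with ∫₀^∞ xʲ·e^(−2κx) dx = j!/(2κ)^(j+1).
State is unnormalized: ∫|R|² dx = 0.037030, and ∫R*·(−ħ²/2m · R'') dx = 0.019282, so ⟨T⟩ = 0.019282 / 0.037030.
⟨T⟩ = 0.52071.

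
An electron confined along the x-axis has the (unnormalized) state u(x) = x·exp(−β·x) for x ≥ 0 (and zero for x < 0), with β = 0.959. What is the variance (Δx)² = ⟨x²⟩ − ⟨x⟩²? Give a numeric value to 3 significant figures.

Compute ⟨x⟩ and ⟨x²⟩ separately, then (Δx)² = ⟨x²⟩ − ⟨x⟩².
Every integrand reduces to terms xʲ·e^(−2βx) on [0, ∞); use ∫₀^∞ xʲ·e^(−2βx) dx = j!/(2β)^(j+1).
Normalization: ∫|u|² dx = 0.28346.
⟨x⟩ = 1.5641 and ⟨x²⟩ = 3.2620.
(Δx)² = 3.2620 − (1.5641)² = 0.81550.

0.816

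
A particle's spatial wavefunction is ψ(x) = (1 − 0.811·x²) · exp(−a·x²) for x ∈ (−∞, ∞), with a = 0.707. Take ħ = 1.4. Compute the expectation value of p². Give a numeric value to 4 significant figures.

4.424

p² ψ = −ħ² d²ψ/dx²; ⟨p²⟩ = −ħ² ∫ ψ*·ψ'' dx / ∫|ψ|² dx.
Expand each integrand as polynomial × e^(−2ax²) and use ∫x^(2j)·e^(−2ax²) dx = (2j−1)!!/(4a)^j · √(π/(2a)), odd powers → 0; here √(π/(2a)) = 1.4906. Differentiate with the product rule, d/dx e^(−ax²) = −2ax·e^(−ax²).
State is unnormalized: ∫|ψ|² dx = 1.0034, and ∫ψ*·(−ħ² ψ'') dx = 4.4392, so ⟨p²⟩ = 4.4392 / 1.0034.
⟨p²⟩ = 4.4242.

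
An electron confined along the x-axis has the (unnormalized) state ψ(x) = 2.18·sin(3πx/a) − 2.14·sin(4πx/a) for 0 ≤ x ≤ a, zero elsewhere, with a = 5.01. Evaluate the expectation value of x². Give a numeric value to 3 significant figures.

⟨x²⟩ = ∫ x²·|ψ|² dx / ∫|ψ|² dx (integrals over the domain).
On 0 ≤ x ≤ a (j ≠ l): ∫sin²(jπx/a) dx = a/2, ∫sin(jπx/a)·sin(lπx/a) dx = 0; diagonal moments ∫x·sin²(jπx/a) dx = a²/4, ∫x²·sin²(jπx/a) dx = a³·(1/6 − 1/(4j²π²)); cross terms ∫x·sin(jπx/a)·sin(lπx/a) dx = 0 for j + l even and −4jla²/(π²(j² − l²)²) for j + l odd, ∫x²·sin(jπx/a)·sin(lπx/a) dx = (−1)^(j+l)·4jla³/(π²(j² − l²)²); higher powers the same way via product-to-sum and parts.
State is unnormalized: ∫|ψ|² dx = 23.377, and ∫ψ*·x²·ψ dx = 309.45, so ⟨x²⟩ = 309.45 / 23.377.
⟨x²⟩ = 13.237.

13.2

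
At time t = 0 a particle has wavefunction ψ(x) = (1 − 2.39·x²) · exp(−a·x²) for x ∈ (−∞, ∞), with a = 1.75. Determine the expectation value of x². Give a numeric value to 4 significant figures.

⟨x²⟩ = ∫ x²·|ψ|² dx / ∫|ψ|² dx (integrals over the domain).
Expand each integrand as polynomial × e^(−2ax²) and use ∫x^(2j)·e^(−2ax²) dx = (2j−1)!!/(4a)^j · √(π/(2a)), odd powers → 0; here √(π/(2a)) = 0.94742.
State is unnormalized: ∫|ψ|² dx = 0.63180, and ∫ψ*·x²·ψ dx = 0.094746, so ⟨x²⟩ = 0.094746 / 0.63180.
⟨x²⟩ = 0.14996.

0.1500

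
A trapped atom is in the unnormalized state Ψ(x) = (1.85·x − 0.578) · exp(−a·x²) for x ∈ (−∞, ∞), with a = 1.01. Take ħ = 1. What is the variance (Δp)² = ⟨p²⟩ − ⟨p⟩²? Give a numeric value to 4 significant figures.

Compute ⟨p⟩ and ⟨p²⟩ separately; (Δp)² = ⟨p²⟩ − ⟨p⟩².
Expand each integrand as polynomial × e^(−2ax²) and use ∫x^(2j)·e^(−2ax²) dx = (2j−1)!!/(4a)^j · √(π/(2a)), odd powers → 0; here √(π/(2a)) = 1.2471. Differentiate with the product rule, d/dx e^(−ax²) = −2ax·e^(−ax²).
Normalization: ∫|Ψ|² dx = 1.4731.
⟨p⟩ = 0.0000 and ⟨p²⟩ = 2.4587.
(Δp)² = 2.4587 − (0.0000)² = 2.4587.

2.459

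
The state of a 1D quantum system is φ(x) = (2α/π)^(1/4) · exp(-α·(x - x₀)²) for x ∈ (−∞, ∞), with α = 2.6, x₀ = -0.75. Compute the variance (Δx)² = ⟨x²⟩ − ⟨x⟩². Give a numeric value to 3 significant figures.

0.0962

Compute ⟨x⟩ and ⟨x²⟩ separately, then (Δx)² = ⟨x²⟩ − ⟨x⟩².
Gaussian moments (u = x − x₀): ∫u^(2j)·e^(−2αu²) du = (2j−1)!!/(4α)^j · √(π/(2α)), odd powers integrate to 0; here √(π/(2α)) = 0.77727.
⟨x⟩ = -0.75000 and ⟨x²⟩ = 0.65865.
(Δx)² = 0.65865 − (-0.75000)² = 0.096154.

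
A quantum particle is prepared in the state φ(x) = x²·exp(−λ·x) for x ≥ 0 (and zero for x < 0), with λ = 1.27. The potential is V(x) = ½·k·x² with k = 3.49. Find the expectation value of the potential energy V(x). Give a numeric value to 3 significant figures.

8.11

⟨V⟩ = ∫ V(x)·|φ|² dx / ∫|φ|² dx.
Every integrand reduces to terms xʲ·e^(−2λx) on [0, ∞); use ∫₀^∞ xʲ·e^(−2λx) dx = j!/(2λ)^(j+1).
State is unnormalized: ∫|φ|² dx = 0.22701, and ∫φ*·V(x)·φ dx = 1.8420, so ⟨V⟩ = 1.8420 / 0.22701.
⟨V⟩ = 8.1143.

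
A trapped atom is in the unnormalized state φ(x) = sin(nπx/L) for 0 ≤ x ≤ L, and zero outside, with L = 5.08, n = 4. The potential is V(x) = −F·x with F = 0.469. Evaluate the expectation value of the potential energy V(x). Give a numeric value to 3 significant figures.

⟨V⟩ = ∫ V(x)·|φ|² dx / ∫|φ|² dx.
With sin²θ = (1 − cos2θ)/2 on 0 ≤ x ≤ L: ∫sin²(nπx/L) dx = L/2, ∫x·sin²(nπx/L) dx = L²/4, ∫x²·sin²(nπx/L) dx = L³·(1/6 − 1/(4n²π²)); higher powers xᵏ the same way, integrating xᵏ·cos(2nπx/L) by parts.
State is unnormalized: ∫|φ|² dx = 2.5400, and ∫φ*·V(x)·φ dx = -3.0258, so ⟨V⟩ = -3.0258 / 2.5400.
⟨V⟩ = -1.1913.

-1.19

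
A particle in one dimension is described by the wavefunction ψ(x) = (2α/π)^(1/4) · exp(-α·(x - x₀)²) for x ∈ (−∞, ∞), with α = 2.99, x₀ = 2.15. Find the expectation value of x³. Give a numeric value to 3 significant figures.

10.5

⟨x³⟩ = ∫ x³·|ψ|² dx (integrals over the domain).
Gaussian moments (u = x − x₀): ∫u^(2j)·e^(−2αu²) du = (2j−1)!!/(4α)^j · √(π/(2α)), odd powers integrate to 0; here √(π/(2α)) = 0.72481.
⟨x³⟩ = 10.478.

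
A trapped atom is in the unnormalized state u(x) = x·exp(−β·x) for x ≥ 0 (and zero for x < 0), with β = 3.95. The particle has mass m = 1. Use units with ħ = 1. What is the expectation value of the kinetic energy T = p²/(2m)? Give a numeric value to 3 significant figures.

7.80

T = −(ħ²/2m) d²/dx², so ⟨T⟩ = −(ħ²/2m) ∫ u*·u'' dx / ∫|u|² dx; with m = 1.
Differentiate x·exp(−β·x) with the product rule; every integrand then reduces to terms xʲ·e^(−2βx) on [0, ∞), with ∫₀^∞ xʲ·e^(−2βx) dx = j!/(2β)^(j+1).
State is unnormalized: ∫|u|² dx = 0.0040565, and ∫u*·(−ħ²/2m · u'') dx = 0.031646, so ⟨T⟩ = 0.031646 / 0.0040565.
⟨T⟩ = 7.8013.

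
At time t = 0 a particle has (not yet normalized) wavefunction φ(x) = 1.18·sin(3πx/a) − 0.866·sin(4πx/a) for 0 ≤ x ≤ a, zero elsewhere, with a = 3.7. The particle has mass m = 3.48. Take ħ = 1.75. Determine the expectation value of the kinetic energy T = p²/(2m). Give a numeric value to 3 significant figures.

3.63

T = −(ħ²/2m) d²/dx², so ⟨T⟩ = −(ħ²/2m) ∫ φ*·φ'' dx / ∫|φ|² dx; with m = 3.48.
d²/dx² sin(jπx/a) = −(jπ/a)²·sin(jπx/a); on 0 ≤ x ≤ a, ∫sin²(jπx/a) dx = a/2 and ∫sin(jπx/a)·sin(lπx/a) dx = 0 for j ≠ l, so only diagonal terms survive in ∫|φ|² and ∫φ·φ″; ∫φ·φ′ dx = [φ²/2] between the walls = 0.
State is unnormalized: ∫|φ|² dx = 3.9634, and ∫φ*·(−ħ²/2m · φ'') dx = 14.396, so ⟨T⟩ = 14.396 / 3.9634.
⟨T⟩ = 3.6323.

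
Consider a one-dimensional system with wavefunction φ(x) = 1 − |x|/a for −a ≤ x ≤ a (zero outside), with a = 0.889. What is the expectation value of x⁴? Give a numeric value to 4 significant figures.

⟨x⁴⟩ = ∫ x⁴·|φ|² dx / ∫|φ|² dx (integrals over the domain).
φ is even, so ∫ over [−a, a] = 2∫₀ᵃ with φ = 1 − x/a there: ∫₀ᵃ (1 − x/a)² dx = a/3, ∫₀ᵃ x²(1 − x/a)² dx = a³/30, ∫₀ᵃ x⁴(1 − x/a)² dx = a⁵/105.
State is unnormalized: ∫|φ|² dx = 0.59267, and ∫φ*·x⁴·φ dx = 0.010577, so ⟨x⁴⟩ = 0.010577 / 0.59267.
⟨x⁴⟩ = 0.017846.

0.01785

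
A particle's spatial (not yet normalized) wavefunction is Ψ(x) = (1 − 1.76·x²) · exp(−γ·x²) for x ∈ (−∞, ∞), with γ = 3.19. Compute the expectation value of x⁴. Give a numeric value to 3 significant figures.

0.00676

⟨x⁴⟩ = ∫ x⁴·|Ψ|² dx / ∫|Ψ|² dx (integrals over the domain).
Expand each integrand as polynomial × e^(−2γx²) and use ∫x^(2j)·e^(−2γx²) dx = (2j−1)!!/(4γ)^j · √(π/(2γ)), odd powers → 0; here √(π/(2γ)) = 0.70172.
State is unnormalized: ∫|Ψ|² dx = 0.54819, and ∫Ψ*·x⁴·Ψ dx = 0.0037051, so ⟨x⁴⟩ = 0.0037051 / 0.54819.
⟨x⁴⟩ = 0.0067588.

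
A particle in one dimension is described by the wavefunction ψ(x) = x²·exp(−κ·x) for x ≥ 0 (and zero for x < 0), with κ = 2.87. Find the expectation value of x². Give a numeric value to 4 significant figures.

0.9105

⟨x²⟩ = ∫ x²·|ψ|² dx / ∫|ψ|² dx (integrals over the domain).
Every integrand reduces to terms xʲ·e^(−2κx) on [0, ∞); use ∫₀^∞ xʲ·e^(−2κx) dx = j!/(2κ)^(j+1).
State is unnormalized: ∫|ψ|² dx = 0.0038517, and ∫ψ*·x²·ψ dx = 0.0035071, so ⟨x²⟩ = 0.0035071 / 0.0038517.
⟨x²⟩ = 0.91054.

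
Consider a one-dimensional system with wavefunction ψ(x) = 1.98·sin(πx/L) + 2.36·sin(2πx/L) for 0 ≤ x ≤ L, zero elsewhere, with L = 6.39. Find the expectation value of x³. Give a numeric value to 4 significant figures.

⟨x³⟩ = ∫ x³·|ψ|² dx / ∫|ψ|² dx (integrals over the domain).
On 0 ≤ x ≤ L (j ≠ l): ∫sin²(jπx/L) dx = L/2, ∫sin(jπx/L)·sin(lπx/L) dx = 0; diagonal moments ∫x·sin²(jπx/L) dx = L²/4, ∫x²·sin²(jπx/L) dx = L³·(1/6 − 1/(4j²π²)); cross terms ∫x·sin(jπx/L)·sin(lπx/L) dx = 0 for j + l even and −4jlL²/(π²(j² − l²)²) for j + l odd, ∫x²·sin(jπx/L)·sin(lπx/L) dx = (−1)^(j+l)·4jlL³/(π²(j² − l²)²); higher powers the same way via product-to-sum and parts.
State is unnormalized: ∫|ψ|² dx = 30.321, and ∫ψ*·x³·ψ dx = 484.15, so ⟨x³⟩ = 484.15 / 30.321.
⟨x³⟩ = 15.968.

15.97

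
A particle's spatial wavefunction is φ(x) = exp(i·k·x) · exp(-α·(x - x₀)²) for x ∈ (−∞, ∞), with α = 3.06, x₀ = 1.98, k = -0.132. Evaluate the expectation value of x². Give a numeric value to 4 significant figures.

4.002

⟨x²⟩ = ∫ x²·|φ|² dx / ∫|φ|² dx (integrals over the domain).
Gaussian moments (u = x − x₀): ∫u^(2j)·e^(−2αu²) du = (2j−1)!!/(4α)^j · √(π/(2α)), odd powers integrate to 0; here √(π/(2α)) = 0.71647.
State is unnormalized: ∫|φ|² dx = 0.71647, and ∫φ*·x²·φ dx = 2.8674, so ⟨x²⟩ = 2.8674 / 0.71647.
⟨x²⟩ = 4.0021.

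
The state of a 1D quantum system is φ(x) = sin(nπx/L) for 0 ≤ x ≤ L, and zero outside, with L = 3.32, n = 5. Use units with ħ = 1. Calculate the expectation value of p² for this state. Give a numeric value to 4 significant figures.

p² φ = −ħ² d²φ/dx²; ⟨p²⟩ = −ħ² ∫ φ*·φ'' dx / ∫|φ|² dx.
d/dx sin(nπx/L) = (nπ/L)·cos(nπx/L) and d²/dx² sin(nπx/L) = −(nπ/L)²·sin(nπx/L); on 0 ≤ x ≤ L, ∫sin²(nπx/L) dx = L/2 and ∫sin(nπx/L)·cos(nπx/L) dx = 0.
State is unnormalized: ∫|φ|² dx = 1.6600, and ∫φ*·(−ħ² φ'') dx = 37.160, so ⟨p²⟩ = 37.160 / 1.6600.
⟨p²⟩ = 22.385.

22.39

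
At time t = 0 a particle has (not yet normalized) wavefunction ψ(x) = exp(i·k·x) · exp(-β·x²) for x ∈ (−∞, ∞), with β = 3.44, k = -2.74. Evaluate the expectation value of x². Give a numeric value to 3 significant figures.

0.0727

⟨x²⟩ = ∫ x²·|ψ|² dx / ∫|ψ|² dx (integrals over the domain).
Gaussian moments: ∫x^(2j)·e^(−2βx²) dx = (2j−1)!!/(4β)^j · √(π/(2β)), odd powers integrate to 0; here √(π/(2β)) = 0.67574.
State is unnormalized: ∫|ψ|² dx = 0.67574, and ∫ψ*·x²·ψ dx = 0.049109, so ⟨x²⟩ = 0.049109 / 0.67574.
⟨x²⟩ = 0.072674.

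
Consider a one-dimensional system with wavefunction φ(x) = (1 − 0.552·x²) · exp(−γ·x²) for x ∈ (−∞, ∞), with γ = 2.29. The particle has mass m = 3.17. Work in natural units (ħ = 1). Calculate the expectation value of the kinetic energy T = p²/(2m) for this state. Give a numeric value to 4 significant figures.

0.4649

T = −(ħ²/2m) d²/dx², so ⟨T⟩ = −(ħ²/2m) ∫ φ*·φ'' dx / ∫|φ|² dx; with m = 3.17.
Expand each integrand as polynomial × e^(−2γx²) and use ∫x^(2j)·e^(−2γx²) dx = (2j−1)!!/(4γ)^j · √(π/(2γ)), odd powers → 0; here √(π/(2γ)) = 0.82821. Differentiate with the product rule, d/dx e^(−γx²) = −2γx·e^(−γx²).
State is unnormalized: ∫|φ|² dx = 0.73742, and ∫φ*·(−ħ²/2m · φ'') dx = 0.34281, so ⟨T⟩ = 0.34281 / 0.73742.
⟨T⟩ = 0.46488.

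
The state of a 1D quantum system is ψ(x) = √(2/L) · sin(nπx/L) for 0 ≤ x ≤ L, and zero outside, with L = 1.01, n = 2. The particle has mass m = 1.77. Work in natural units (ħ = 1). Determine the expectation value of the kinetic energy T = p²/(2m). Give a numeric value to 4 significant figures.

10.93

T = −(ħ²/2m) d²/dx², so ⟨T⟩ = −(ħ²/2m) ∫ ψ*·ψ'' dx; with m = 1.77.
d/dx sin(nπx/L) = (nπ/L)·cos(nπx/L) and d²/dx² sin(nπx/L) = −(nπ/L)²·sin(nπx/L); on 0 ≤ x ≤ L, ∫sin²(nπx/L) dx = L/2 and ∫sin(nπx/L)·cos(nπx/L) dx = 0.
⟨T⟩ = 10.932.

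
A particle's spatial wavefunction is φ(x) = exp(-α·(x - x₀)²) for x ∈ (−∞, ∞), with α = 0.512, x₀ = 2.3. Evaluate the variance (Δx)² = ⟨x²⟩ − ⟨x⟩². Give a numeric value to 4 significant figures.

0.4883

Compute ⟨x⟩ and ⟨x²⟩ separately, then (Δx)² = ⟨x²⟩ − ⟨x⟩².
Gaussian moments (u = x − x₀): ∫u^(2j)·e^(−2αu²) du = (2j−1)!!/(4α)^j · √(π/(2α)), odd powers integrate to 0; here √(π/(2α)) = 1.7516.
Normalization: ∫|φ|² dx = 1.7516.
⟨x⟩ = 2.3000 and ⟨x²⟩ = 5.7783.
(Δx)² = 5.7783 − (2.3000)² = 0.48828.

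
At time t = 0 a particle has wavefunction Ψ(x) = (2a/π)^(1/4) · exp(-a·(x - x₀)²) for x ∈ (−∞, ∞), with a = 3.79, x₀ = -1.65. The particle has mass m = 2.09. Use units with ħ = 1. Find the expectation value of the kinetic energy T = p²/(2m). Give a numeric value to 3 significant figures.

0.907

T = −(ħ²/2m) d²/dx², so ⟨T⟩ = −(ħ²/2m) ∫ Ψ*·Ψ'' dx; with m = 2.09.
Gaussian moments (u = x − x₀): ∫u^(2j)·e^(−2au²) du = (2j−1)!!/(4a)^j · √(π/(2a)), odd powers integrate to 0; here √(π/(2a)) = 0.64378. Derivatives: d/dx e^(−au²) = −2au·e^(−au²), d²/dx² e^(−au²) = (4a²u² − 2a)·e^(−au²).
⟨T⟩ = 0.90670.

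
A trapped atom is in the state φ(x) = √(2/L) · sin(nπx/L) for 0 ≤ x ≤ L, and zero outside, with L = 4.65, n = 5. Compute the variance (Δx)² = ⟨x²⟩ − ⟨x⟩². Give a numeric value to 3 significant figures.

Compute ⟨x⟩ and ⟨x²⟩ separately, then (Δx)² = ⟨x²⟩ − ⟨x⟩².
With sin²θ = (1 − cos2θ)/2 on 0 ≤ x ≤ L: ∫sin²(nπx/L) dx = L/2, ∫x·sin²(nπx/L) dx = L²/4, ∫x²·sin²(nπx/L) dx = L³·(1/6 − 1/(4n²π²)); higher powers xᵏ the same way, integrating xᵏ·cos(2nπx/L) by parts.
⟨x⟩ = 2.3250 and ⟨x²⟩ = 7.1637.
(Δx)² = 7.1637 − (2.3250)² = 1.7581.

1.76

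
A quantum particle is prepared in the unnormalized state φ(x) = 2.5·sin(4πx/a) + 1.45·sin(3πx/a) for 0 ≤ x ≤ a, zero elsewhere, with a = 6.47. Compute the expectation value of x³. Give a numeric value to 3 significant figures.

⟨x³⟩ = ∫ x³·|φ|² dx / ∫|φ|² dx (integrals over the domain).
On 0 ≤ x ≤ a (j ≠ l): ∫sin²(jπx/a) dx = a/2, ∫sin(jπx/a)·sin(lπx/a) dx = 0; diagonal moments ∫x·sin²(jπx/a) dx = a²/4, ∫x²·sin²(jπx/a) dx = a³·(1/6 − 1/(4j²π²)); cross terms ∫x·sin(jπx/a)·sin(lπx/a) dx = 0 for j + l even and −4jla²/(π²(j² − l²)²) for j + l odd, ∫x²·sin(jπx/a)·sin(lπx/a) dx = (−1)^(j+l)·4jla³/(π²(j² − l²)²); higher powers the same way via product-to-sum and parts.
State is unnormalized: ∫|φ|² dx = 27.020, and ∫φ*·x³·φ dx = 678.76, so ⟨x³⟩ = 678.76 / 27.020.
⟨x³⟩ = 25.120.

25.1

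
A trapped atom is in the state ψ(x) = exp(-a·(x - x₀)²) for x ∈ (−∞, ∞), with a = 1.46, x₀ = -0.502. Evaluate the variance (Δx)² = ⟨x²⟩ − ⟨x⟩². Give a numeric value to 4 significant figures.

Compute ⟨x⟩ and ⟨x²⟩ separately, then (Δx)² = ⟨x²⟩ − ⟨x⟩².
Gaussian moments (u = x − x₀): ∫u^(2j)·e^(−2au²) du = (2j−1)!!/(4a)^j · √(π/(2a)), odd powers integrate to 0; here √(π/(2a)) = 1.0373.
Normalization: ∫|ψ|² dx = 1.0373.
⟨x⟩ = -0.50200 and ⟨x²⟩ = 0.42324.
(Δx)² = 0.42324 − (-0.50200)² = 0.17123.

0.1712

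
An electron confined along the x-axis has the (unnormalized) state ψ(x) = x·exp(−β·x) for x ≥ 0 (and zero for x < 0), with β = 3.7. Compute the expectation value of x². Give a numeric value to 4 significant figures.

0.2191

⟨x²⟩ = ∫ x²·|ψ|² dx / ∫|ψ|² dx (integrals over the domain).
Every integrand reduces to terms xʲ·e^(−2βx) on [0, ∞); use ∫₀^∞ xʲ·e^(−2βx) dx = j!/(2β)^(j+1).
State is unnormalized: ∫|ψ|² dx = 0.0049355, and ∫ψ*·x²·ψ dx = 0.0010816, so ⟨x²⟩ = 0.0010816 / 0.0049355.
⟨x²⟩ = 0.21914.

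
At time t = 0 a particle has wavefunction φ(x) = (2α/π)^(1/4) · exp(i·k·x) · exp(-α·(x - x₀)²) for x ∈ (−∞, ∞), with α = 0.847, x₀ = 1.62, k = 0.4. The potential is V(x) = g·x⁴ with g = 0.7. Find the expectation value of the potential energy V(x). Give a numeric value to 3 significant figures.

8.26

⟨V⟩ = ∫ V(x)·|φ|² dx.
Gaussian moments (u = x − x₀): ∫u^(2j)·e^(−2αu²) du = (2j−1)!!/(4α)^j · √(π/(2α)), odd powers integrate to 0; here √(π/(2α)) = 1.3618.
⟨V⟩ = 8.2576.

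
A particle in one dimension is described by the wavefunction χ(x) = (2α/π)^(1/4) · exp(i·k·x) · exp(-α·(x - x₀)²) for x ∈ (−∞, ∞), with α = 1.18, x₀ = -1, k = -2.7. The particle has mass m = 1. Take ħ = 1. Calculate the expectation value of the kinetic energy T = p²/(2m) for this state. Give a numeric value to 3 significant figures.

4.24

T = −(ħ²/2m) d²/dx², so ⟨T⟩ = −(ħ²/2m) ∫ χ*·χ'' dx; with m = 1.
Gaussian moments (u = x − x₀): ∫u^(2j)·e^(−2αu²) du = (2j−1)!!/(4α)^j · √(π/(2α)), odd powers integrate to 0; here √(π/(2α)) = 1.1538. Derivatives: χ′ = (ik − 2αu)·χ, χ″ = ((ik − 2αu)² − 2α)·χ; the odd-in-u pieces drop out.
⟨T⟩ = 4.2350.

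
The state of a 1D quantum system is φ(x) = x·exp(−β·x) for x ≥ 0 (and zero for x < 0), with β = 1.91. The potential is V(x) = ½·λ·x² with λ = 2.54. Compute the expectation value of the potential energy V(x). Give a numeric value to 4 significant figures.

1.044

⟨V⟩ = ∫ V(x)·|φ|² dx / ∫|φ|² dx.
Every integrand reduces to terms xʲ·e^(−2βx) on [0, ∞); use ∫₀^∞ xʲ·e^(−2βx) dx = j!/(2β)^(j+1).
State is unnormalized: ∫|φ|² dx = 0.035879, and ∫φ*·V(x)·φ dx = 0.037471, so ⟨V⟩ = 0.037471 / 0.035879.
⟨V⟩ = 1.0444.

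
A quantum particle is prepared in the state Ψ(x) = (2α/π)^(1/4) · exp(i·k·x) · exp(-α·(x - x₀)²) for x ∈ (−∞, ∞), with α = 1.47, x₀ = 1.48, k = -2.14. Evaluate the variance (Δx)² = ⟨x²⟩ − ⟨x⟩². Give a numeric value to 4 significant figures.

Compute ⟨x⟩ and ⟨x²⟩ separately, then (Δx)² = ⟨x²⟩ − ⟨x⟩².
Gaussian moments (u = x − x₀): ∫u^(2j)·e^(−2αu²) du = (2j−1)!!/(4α)^j · √(π/(2α)), odd powers integrate to 0; here √(π/(2α)) = 1.0337.
⟨x⟩ = 1.4800 and ⟨x²⟩ = 2.3605.
(Δx)² = 2.3605 − (1.4800)² = 0.17007.

0.1701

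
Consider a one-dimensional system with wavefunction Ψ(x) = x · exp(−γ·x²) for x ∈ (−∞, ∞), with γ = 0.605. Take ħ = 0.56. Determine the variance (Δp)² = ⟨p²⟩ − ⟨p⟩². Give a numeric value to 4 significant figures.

Compute ⟨p⟩ and ⟨p²⟩ separately; (Δp)² = ⟨p²⟩ − ⟨p⟩².
Expand each integrand as polynomial × e^(−2γx²) and use ∫x^(2j)·e^(−2γx²) dx = (2j−1)!!/(4γ)^j · √(π/(2γ)), odd powers → 0; here √(π/(2γ)) = 1.6113. Differentiate with the product rule, d/dx e^(−γx²) = −2γx·e^(−γx²).
Normalization: ∫|Ψ|² dx = 0.66584.
⟨p⟩ = 0.0000 and ⟨p²⟩ = 0.56918.
(Δp)² = 0.56918 − (0.0000)² = 0.56918.

0.5692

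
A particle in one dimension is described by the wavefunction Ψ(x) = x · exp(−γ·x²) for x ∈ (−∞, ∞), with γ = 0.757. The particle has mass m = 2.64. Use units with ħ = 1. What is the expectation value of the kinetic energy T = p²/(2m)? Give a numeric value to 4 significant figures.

0.4301

T = −(ħ²/2m) d²/dx², so ⟨T⟩ = −(ħ²/2m) ∫ Ψ*·Ψ'' dx / ∫|Ψ|² dx; with m = 2.64.
Expand each integrand as polynomial × e^(−2γx²) and use ∫x^(2j)·e^(−2γx²) dx = (2j−1)!!/(4γ)^j · √(π/(2γ)), odd powers → 0; here √(π/(2γ)) = 1.4405. Differentiate with the product rule, d/dx e^(−γx²) = −2γx·e^(−γx²).
State is unnormalized: ∫|Ψ|² dx = 0.47573, and ∫Ψ*·(−ħ²/2m · Ψ'') dx = 0.20462, so ⟨T⟩ = 0.20462 / 0.47573.
⟨T⟩ = 0.43011.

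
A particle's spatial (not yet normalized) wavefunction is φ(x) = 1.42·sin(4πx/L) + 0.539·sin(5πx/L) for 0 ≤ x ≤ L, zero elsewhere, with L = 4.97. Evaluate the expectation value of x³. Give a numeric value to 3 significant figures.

15.7

⟨x³⟩ = ∫ x³·|φ|² dx / ∫|φ|² dx (integrals over the domain).
On 0 ≤ x ≤ L (j ≠ l): ∫sin²(jπx/L) dx = L/2, ∫sin(jπx/L)·sin(lπx/L) dx = 0; diagonal moments ∫x·sin²(jπx/L) dx = L²/4, ∫x²·sin²(jπx/L) dx = L³·(1/6 − 1/(4j²π²)); cross terms ∫x·sin(jπx/L)·sin(lπx/L) dx = 0 for j + l even and −4jlL²/(π²(j² − l²)²) for j + l odd, ∫x²·sin(jπx/L)·sin(lπx/L) dx = (−1)^(j+l)·4jlL³/(π²(j² − l²)²); higher powers the same way via product-to-sum and parts.
State is unnormalized: ∫|φ|² dx = 5.7327, and ∫φ*·x³·φ dx = 90.077, so ⟨x³⟩ = 90.077 / 5.7327.
⟨x³⟩ = 15.713.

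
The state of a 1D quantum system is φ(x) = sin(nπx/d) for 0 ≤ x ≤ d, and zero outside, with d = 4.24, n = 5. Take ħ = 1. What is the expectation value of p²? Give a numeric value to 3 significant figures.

p² φ = −ħ² d²φ/dx²; ⟨p²⟩ = −ħ² ∫ φ*·φ'' dx / ∫|φ|² dx.
d/dx sin(nπx/d) = (nπ/d)·cos(nπx/d) and d²/dx² sin(nπx/d) = −(nπ/d)²·sin(nπx/d); on 0 ≤ x ≤ d, ∫sin²(nπx/d) dx = d/2 and ∫sin(nπx/d)·cos(nπx/d) dx = 0.
State is unnormalized: ∫|φ|² dx = 2.1200, and ∫φ*·(−ħ² φ'') dx = 29.097, so ⟨p²⟩ = 29.097 / 2.1200.
⟨p²⟩ = 13.725.

13.7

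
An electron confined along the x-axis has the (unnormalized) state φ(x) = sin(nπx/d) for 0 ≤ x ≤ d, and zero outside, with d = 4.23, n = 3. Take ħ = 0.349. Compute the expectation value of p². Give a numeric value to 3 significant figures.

0.605

p² φ = −ħ² d²φ/dx²; ⟨p²⟩ = −ħ² ∫ φ*·φ'' dx / ∫|φ|² dx.
d/dx sin(nπx/d) = (nπ/d)·cos(nπx/d) and d²/dx² sin(nπx/d) = −(nπ/d)²·sin(nπx/d); on 0 ≤ x ≤ d, ∫sin²(nπx/d) dx = d/2 and ∫sin(nπx/d)·cos(nπx/d) dx = 0.
State is unnormalized: ∫|φ|² dx = 2.1150, and ∫φ*·(−ħ² φ'') dx = 1.2789, so ⟨p²⟩ = 1.2789 / 2.1150.
⟨p²⟩ = 0.60466.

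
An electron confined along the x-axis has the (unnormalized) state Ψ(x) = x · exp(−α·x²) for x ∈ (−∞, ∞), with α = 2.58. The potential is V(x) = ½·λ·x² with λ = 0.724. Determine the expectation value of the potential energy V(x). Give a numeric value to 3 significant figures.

0.105

⟨V⟩ = ∫ V(x)·|Ψ|² dx / ∫|Ψ|² dx.
Expand each integrand as polynomial × e^(−2αx²) and use ∫x^(2j)·e^(−2αx²) dx = (2j−1)!!/(4α)^j · √(π/(2α)), odd powers → 0; here √(π/(2α)) = 0.78028.
State is unnormalized: ∫|Ψ|² dx = 0.075608, and ∫Ψ*·V(x)·Ψ dx = 0.0079565, so ⟨V⟩ = 0.0079565 / 0.075608.
⟨V⟩ = 0.10523.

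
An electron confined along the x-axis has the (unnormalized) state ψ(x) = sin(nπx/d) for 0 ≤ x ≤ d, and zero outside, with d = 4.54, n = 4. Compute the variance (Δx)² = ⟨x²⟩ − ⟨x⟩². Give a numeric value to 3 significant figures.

1.65

Compute ⟨x⟩ and ⟨x²⟩ separately, then (Δx)² = ⟨x²⟩ − ⟨x⟩².
With sin²θ = (1 − cos2θ)/2 on 0 ≤ x ≤ d: ∫sin²(nπx/d) dx = d/2, ∫x·sin²(nπx/d) dx = d²/4, ∫x²·sin²(nπx/d) dx = d³·(1/6 − 1/(4n²π²)); higher powers xᵏ the same way, integrating xᵏ·cos(2nπx/d) by parts.
Normalization: ∫|ψ|² dx = 2.2700.
⟨x⟩ = 2.2700 and ⟨x²⟩ = 6.8053.
(Δx)² = 6.8053 − (2.2700)² = 1.6524.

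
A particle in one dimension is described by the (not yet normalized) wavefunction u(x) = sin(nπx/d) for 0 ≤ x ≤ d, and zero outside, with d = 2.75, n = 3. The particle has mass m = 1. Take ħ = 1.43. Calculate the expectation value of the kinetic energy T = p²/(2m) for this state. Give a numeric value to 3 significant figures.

T = −(ħ²/2m) d²/dx², so ⟨T⟩ = −(ħ²/2m) ∫ u*·u'' dx / ∫|u|² dx; with m = 1.
d/dx sin(nπx/d) = (nπ/d)·cos(nπx/d) and d²/dx² sin(nπx/d) = −(nπ/d)²·sin(nπx/d); on 0 ≤ x ≤ d, ∫sin²(nπx/d) dx = d/2 and ∫sin(nπx/d)·cos(nπx/d) dx = 0.
State is unnormalized: ∫|u|² dx = 1.3750, and ∫u*·(−ħ²/2m · u'') dx = 16.513, so ⟨T⟩ = 16.513 / 1.3750.
⟨T⟩ = 12.009.

12.0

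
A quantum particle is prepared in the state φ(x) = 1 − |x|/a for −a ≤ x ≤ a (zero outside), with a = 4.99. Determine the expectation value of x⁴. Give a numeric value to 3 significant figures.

⟨x⁴⟩ = ∫ x⁴·|φ|² dx / ∫|φ|² dx (integrals over the domain).
φ is even, so ∫ over [−a, a] = 2∫₀ᵃ with φ = 1 − x/a there: ∫₀ᵃ (1 − x/a)² dx = a/3, ∫₀ᵃ x²(1 − x/a)² dx = a³/30, ∫₀ᵃ x⁴(1 − x/a)² dx = a⁵/105.
State is unnormalized: ∫|φ|² dx = 3.3267, and ∫φ*·x⁴·φ dx = 58.931, so ⟨x⁴⟩ = 58.931 / 3.3267.
⟨x⁴⟩ = 17.715.

17.7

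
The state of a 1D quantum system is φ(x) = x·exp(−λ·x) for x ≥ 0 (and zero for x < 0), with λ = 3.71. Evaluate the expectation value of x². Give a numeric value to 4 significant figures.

⟨x²⟩ = ∫ x²·|φ|² dx / ∫|φ|² dx (integrals over the domain).
Every integrand reduces to terms xʲ·e^(−2λx) on [0, ∞); use ∫₀^∞ xʲ·e^(−2λx) dx = j!/(2λ)^(j+1).
State is unnormalized: ∫|φ|² dx = 0.0048957, and ∫φ*·x²·φ dx = 0.0010671, so ⟨x²⟩ = 0.0010671 / 0.0048957.
⟨x²⟩ = 0.21796.

0.2180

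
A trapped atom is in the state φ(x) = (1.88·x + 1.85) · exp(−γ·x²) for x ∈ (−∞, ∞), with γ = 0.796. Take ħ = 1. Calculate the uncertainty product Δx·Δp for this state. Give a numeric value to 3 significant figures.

0.529

Δx = √(⟨x²⟩−⟨x⟩²), Δp = √(⟨p²⟩−⟨p⟩²).
Expand each integrand as polynomial × e^(−2γx²) and use ∫x^(2j)·e^(−2γx²) dx = (2j−1)!!/(4γ)^j · √(π/(2γ)), odd powers → 0; here √(π/(2γ)) = 1.4048. Differentiate with the product rule, d/dx e^(−γx²) = −2γx·e^(−γx²).
Normalization: ∫|φ|² dx = 6.3672.
⟨x⟩ = 0.48200, ⟨x²⟩ = 0.46791 ⇒ Δx = 0.48537.
⟨p⟩ = 0.0000, ⟨p²⟩ = 1.1859 ⇒ Δp = 1.0890.
Δx·Δp = 0.52856.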